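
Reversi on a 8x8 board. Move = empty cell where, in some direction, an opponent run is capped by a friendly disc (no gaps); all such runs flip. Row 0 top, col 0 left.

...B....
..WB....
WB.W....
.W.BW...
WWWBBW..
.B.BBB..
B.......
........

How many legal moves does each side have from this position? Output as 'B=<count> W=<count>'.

Answer: B=6 W=12

Derivation:
-- B to move --
(0,1): no bracket -> illegal
(0,2): no bracket -> illegal
(1,0): no bracket -> illegal
(1,1): flips 1 -> legal
(1,4): no bracket -> illegal
(2,2): no bracket -> illegal
(2,4): flips 1 -> legal
(2,5): flips 1 -> legal
(3,0): no bracket -> illegal
(3,2): no bracket -> illegal
(3,5): flips 2 -> legal
(3,6): flips 1 -> legal
(4,6): flips 1 -> legal
(5,0): no bracket -> illegal
(5,2): no bracket -> illegal
(5,6): no bracket -> illegal
B mobility = 6
-- W to move --
(0,2): no bracket -> illegal
(0,4): no bracket -> illegal
(1,0): no bracket -> illegal
(1,1): flips 1 -> legal
(1,4): flips 1 -> legal
(2,2): flips 1 -> legal
(2,4): flips 1 -> legal
(3,0): flips 1 -> legal
(3,2): flips 1 -> legal
(3,5): no bracket -> illegal
(4,6): no bracket -> illegal
(5,0): no bracket -> illegal
(5,2): flips 1 -> legal
(5,6): no bracket -> illegal
(6,1): flips 1 -> legal
(6,2): flips 1 -> legal
(6,3): flips 4 -> legal
(6,4): flips 3 -> legal
(6,5): flips 1 -> legal
(6,6): no bracket -> illegal
(7,0): no bracket -> illegal
(7,1): no bracket -> illegal
W mobility = 12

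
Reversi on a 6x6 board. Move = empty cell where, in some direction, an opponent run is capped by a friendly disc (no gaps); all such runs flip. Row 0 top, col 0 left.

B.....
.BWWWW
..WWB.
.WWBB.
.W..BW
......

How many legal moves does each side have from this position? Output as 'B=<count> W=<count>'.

-- B to move --
(0,1): flips 2 -> legal
(0,2): flips 1 -> legal
(0,3): flips 2 -> legal
(0,4): flips 1 -> legal
(0,5): no bracket -> illegal
(2,0): no bracket -> illegal
(2,1): flips 2 -> legal
(2,5): no bracket -> illegal
(3,0): flips 2 -> legal
(3,5): no bracket -> illegal
(4,0): no bracket -> illegal
(4,2): no bracket -> illegal
(4,3): no bracket -> illegal
(5,0): no bracket -> illegal
(5,1): no bracket -> illegal
(5,2): no bracket -> illegal
(5,4): no bracket -> illegal
(5,5): no bracket -> illegal
B mobility = 6
-- W to move --
(0,1): no bracket -> illegal
(0,2): no bracket -> illegal
(1,0): flips 1 -> legal
(2,0): no bracket -> illegal
(2,1): no bracket -> illegal
(2,5): flips 1 -> legal
(3,5): flips 3 -> legal
(4,2): flips 2 -> legal
(4,3): flips 2 -> legal
(5,3): no bracket -> illegal
(5,4): flips 3 -> legal
(5,5): flips 2 -> legal
W mobility = 7

Answer: B=6 W=7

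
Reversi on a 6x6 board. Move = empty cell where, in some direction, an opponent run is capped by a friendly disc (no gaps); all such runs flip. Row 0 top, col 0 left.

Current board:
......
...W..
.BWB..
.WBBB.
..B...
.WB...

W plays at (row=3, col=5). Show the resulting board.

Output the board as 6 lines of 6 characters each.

Answer: ......
...W..
.BWB..
.WWWWW
..B...
.WB...

Derivation:
Place W at (3,5); scan 8 dirs for brackets.
Dir NW: first cell '.' (not opp) -> no flip
Dir N: first cell '.' (not opp) -> no flip
Dir NE: edge -> no flip
Dir W: opp run (3,4) (3,3) (3,2) capped by W -> flip
Dir E: edge -> no flip
Dir SW: first cell '.' (not opp) -> no flip
Dir S: first cell '.' (not opp) -> no flip
Dir SE: edge -> no flip
All flips: (3,2) (3,3) (3,4)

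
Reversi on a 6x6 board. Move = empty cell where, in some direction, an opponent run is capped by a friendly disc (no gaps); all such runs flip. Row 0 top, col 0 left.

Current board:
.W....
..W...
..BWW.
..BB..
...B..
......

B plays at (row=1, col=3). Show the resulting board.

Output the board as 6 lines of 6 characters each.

Answer: .W....
..WB..
..BBW.
..BB..
...B..
......

Derivation:
Place B at (1,3); scan 8 dirs for brackets.
Dir NW: first cell '.' (not opp) -> no flip
Dir N: first cell '.' (not opp) -> no flip
Dir NE: first cell '.' (not opp) -> no flip
Dir W: opp run (1,2), next='.' -> no flip
Dir E: first cell '.' (not opp) -> no flip
Dir SW: first cell 'B' (not opp) -> no flip
Dir S: opp run (2,3) capped by B -> flip
Dir SE: opp run (2,4), next='.' -> no flip
All flips: (2,3)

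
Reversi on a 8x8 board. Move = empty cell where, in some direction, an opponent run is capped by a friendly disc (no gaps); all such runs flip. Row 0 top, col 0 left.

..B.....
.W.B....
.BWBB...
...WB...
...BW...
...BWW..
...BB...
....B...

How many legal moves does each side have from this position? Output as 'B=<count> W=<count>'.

-- B to move --
(0,0): no bracket -> illegal
(0,1): flips 1 -> legal
(1,0): no bracket -> illegal
(1,2): no bracket -> illegal
(2,0): flips 1 -> legal
(3,1): flips 1 -> legal
(3,2): flips 1 -> legal
(3,5): flips 1 -> legal
(4,2): flips 1 -> legal
(4,5): flips 2 -> legal
(4,6): flips 1 -> legal
(5,6): flips 2 -> legal
(6,5): flips 1 -> legal
(6,6): no bracket -> illegal
B mobility = 10
-- W to move --
(0,1): no bracket -> illegal
(0,3): flips 2 -> legal
(0,4): flips 1 -> legal
(1,0): no bracket -> illegal
(1,2): no bracket -> illegal
(1,4): flips 2 -> legal
(1,5): flips 1 -> legal
(2,0): flips 1 -> legal
(2,5): flips 2 -> legal
(3,0): no bracket -> illegal
(3,1): flips 1 -> legal
(3,2): flips 1 -> legal
(3,5): flips 1 -> legal
(4,2): flips 1 -> legal
(4,5): no bracket -> illegal
(5,2): flips 1 -> legal
(6,2): flips 1 -> legal
(6,5): no bracket -> illegal
(7,2): flips 1 -> legal
(7,3): flips 4 -> legal
(7,5): no bracket -> illegal
W mobility = 14

Answer: B=10 W=14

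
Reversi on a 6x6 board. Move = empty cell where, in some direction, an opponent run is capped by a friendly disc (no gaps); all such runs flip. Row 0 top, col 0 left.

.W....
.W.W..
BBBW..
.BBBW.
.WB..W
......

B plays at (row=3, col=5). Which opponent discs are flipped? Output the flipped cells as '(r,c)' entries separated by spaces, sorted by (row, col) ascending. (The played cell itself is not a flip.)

Answer: (3,4)

Derivation:
Dir NW: first cell '.' (not opp) -> no flip
Dir N: first cell '.' (not opp) -> no flip
Dir NE: edge -> no flip
Dir W: opp run (3,4) capped by B -> flip
Dir E: edge -> no flip
Dir SW: first cell '.' (not opp) -> no flip
Dir S: opp run (4,5), next='.' -> no flip
Dir SE: edge -> no flip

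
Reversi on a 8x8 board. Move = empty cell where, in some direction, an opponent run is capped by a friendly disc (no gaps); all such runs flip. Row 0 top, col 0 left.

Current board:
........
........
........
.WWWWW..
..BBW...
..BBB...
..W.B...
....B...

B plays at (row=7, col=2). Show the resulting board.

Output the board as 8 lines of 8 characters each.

Answer: ........
........
........
.WWWWW..
..BBW...
..BBB...
..B.B...
..B.B...

Derivation:
Place B at (7,2); scan 8 dirs for brackets.
Dir NW: first cell '.' (not opp) -> no flip
Dir N: opp run (6,2) capped by B -> flip
Dir NE: first cell '.' (not opp) -> no flip
Dir W: first cell '.' (not opp) -> no flip
Dir E: first cell '.' (not opp) -> no flip
Dir SW: edge -> no flip
Dir S: edge -> no flip
Dir SE: edge -> no flip
All flips: (6,2)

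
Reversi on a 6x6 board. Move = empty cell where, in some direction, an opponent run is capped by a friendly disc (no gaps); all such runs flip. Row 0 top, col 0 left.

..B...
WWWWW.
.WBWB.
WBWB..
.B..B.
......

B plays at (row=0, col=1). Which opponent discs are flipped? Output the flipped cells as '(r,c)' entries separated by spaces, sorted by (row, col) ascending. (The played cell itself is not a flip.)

Answer: (1,1) (2,1)

Derivation:
Dir NW: edge -> no flip
Dir N: edge -> no flip
Dir NE: edge -> no flip
Dir W: first cell '.' (not opp) -> no flip
Dir E: first cell 'B' (not opp) -> no flip
Dir SW: opp run (1,0), next=edge -> no flip
Dir S: opp run (1,1) (2,1) capped by B -> flip
Dir SE: opp run (1,2) (2,3), next='.' -> no flip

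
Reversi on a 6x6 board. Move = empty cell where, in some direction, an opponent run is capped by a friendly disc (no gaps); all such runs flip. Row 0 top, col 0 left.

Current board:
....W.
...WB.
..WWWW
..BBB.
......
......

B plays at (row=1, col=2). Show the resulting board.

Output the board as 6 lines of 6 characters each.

Place B at (1,2); scan 8 dirs for brackets.
Dir NW: first cell '.' (not opp) -> no flip
Dir N: first cell '.' (not opp) -> no flip
Dir NE: first cell '.' (not opp) -> no flip
Dir W: first cell '.' (not opp) -> no flip
Dir E: opp run (1,3) capped by B -> flip
Dir SW: first cell '.' (not opp) -> no flip
Dir S: opp run (2,2) capped by B -> flip
Dir SE: opp run (2,3) capped by B -> flip
All flips: (1,3) (2,2) (2,3)

Answer: ....W.
..BBB.
..BBWW
..BBB.
......
......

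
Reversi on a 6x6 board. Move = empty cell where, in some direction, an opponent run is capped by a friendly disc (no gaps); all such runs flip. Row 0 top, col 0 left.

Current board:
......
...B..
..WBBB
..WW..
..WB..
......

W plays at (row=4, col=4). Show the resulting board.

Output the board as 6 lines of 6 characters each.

Place W at (4,4); scan 8 dirs for brackets.
Dir NW: first cell 'W' (not opp) -> no flip
Dir N: first cell '.' (not opp) -> no flip
Dir NE: first cell '.' (not opp) -> no flip
Dir W: opp run (4,3) capped by W -> flip
Dir E: first cell '.' (not opp) -> no flip
Dir SW: first cell '.' (not opp) -> no flip
Dir S: first cell '.' (not opp) -> no flip
Dir SE: first cell '.' (not opp) -> no flip
All flips: (4,3)

Answer: ......
...B..
..WBBB
..WW..
..WWW.
......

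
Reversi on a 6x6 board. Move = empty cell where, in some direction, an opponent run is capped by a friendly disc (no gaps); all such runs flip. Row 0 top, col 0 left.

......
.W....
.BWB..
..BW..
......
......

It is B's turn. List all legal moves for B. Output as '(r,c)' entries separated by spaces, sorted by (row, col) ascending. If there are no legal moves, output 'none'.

(0,0): no bracket -> illegal
(0,1): flips 1 -> legal
(0,2): no bracket -> illegal
(1,0): no bracket -> illegal
(1,2): flips 1 -> legal
(1,3): no bracket -> illegal
(2,0): no bracket -> illegal
(2,4): no bracket -> illegal
(3,1): no bracket -> illegal
(3,4): flips 1 -> legal
(4,2): no bracket -> illegal
(4,3): flips 1 -> legal
(4,4): no bracket -> illegal

Answer: (0,1) (1,2) (3,4) (4,3)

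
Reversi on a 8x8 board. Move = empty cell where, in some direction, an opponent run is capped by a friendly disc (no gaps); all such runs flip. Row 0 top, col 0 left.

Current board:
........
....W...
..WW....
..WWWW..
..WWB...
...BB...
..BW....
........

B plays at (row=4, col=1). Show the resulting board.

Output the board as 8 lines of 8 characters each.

Answer: ........
....W...
..WW....
..WWWW..
.BBBB...
...BB...
..BW....
........

Derivation:
Place B at (4,1); scan 8 dirs for brackets.
Dir NW: first cell '.' (not opp) -> no flip
Dir N: first cell '.' (not opp) -> no flip
Dir NE: opp run (3,2) (2,3) (1,4), next='.' -> no flip
Dir W: first cell '.' (not opp) -> no flip
Dir E: opp run (4,2) (4,3) capped by B -> flip
Dir SW: first cell '.' (not opp) -> no flip
Dir S: first cell '.' (not opp) -> no flip
Dir SE: first cell '.' (not opp) -> no flip
All flips: (4,2) (4,3)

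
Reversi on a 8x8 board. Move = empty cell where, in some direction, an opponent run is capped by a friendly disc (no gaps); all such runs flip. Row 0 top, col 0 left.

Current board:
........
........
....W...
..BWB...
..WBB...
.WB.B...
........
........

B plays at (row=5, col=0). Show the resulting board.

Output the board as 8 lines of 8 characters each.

Place B at (5,0); scan 8 dirs for brackets.
Dir NW: edge -> no flip
Dir N: first cell '.' (not opp) -> no flip
Dir NE: first cell '.' (not opp) -> no flip
Dir W: edge -> no flip
Dir E: opp run (5,1) capped by B -> flip
Dir SW: edge -> no flip
Dir S: first cell '.' (not opp) -> no flip
Dir SE: first cell '.' (not opp) -> no flip
All flips: (5,1)

Answer: ........
........
....W...
..BWB...
..WBB...
BBB.B...
........
........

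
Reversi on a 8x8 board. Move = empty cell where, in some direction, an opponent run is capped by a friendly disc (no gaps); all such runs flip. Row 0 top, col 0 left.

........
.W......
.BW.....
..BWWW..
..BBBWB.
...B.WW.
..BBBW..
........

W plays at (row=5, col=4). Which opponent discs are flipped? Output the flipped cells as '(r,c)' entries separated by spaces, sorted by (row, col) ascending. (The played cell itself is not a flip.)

Dir NW: opp run (4,3) (3,2) (2,1), next='.' -> no flip
Dir N: opp run (4,4) capped by W -> flip
Dir NE: first cell 'W' (not opp) -> no flip
Dir W: opp run (5,3), next='.' -> no flip
Dir E: first cell 'W' (not opp) -> no flip
Dir SW: opp run (6,3), next='.' -> no flip
Dir S: opp run (6,4), next='.' -> no flip
Dir SE: first cell 'W' (not opp) -> no flip

Answer: (4,4)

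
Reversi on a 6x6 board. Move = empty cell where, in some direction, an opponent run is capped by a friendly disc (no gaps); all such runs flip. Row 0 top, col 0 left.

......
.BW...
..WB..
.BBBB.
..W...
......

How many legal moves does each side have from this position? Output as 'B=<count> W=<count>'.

-- B to move --
(0,1): flips 1 -> legal
(0,2): flips 2 -> legal
(0,3): no bracket -> illegal
(1,3): flips 2 -> legal
(2,1): flips 1 -> legal
(4,1): no bracket -> illegal
(4,3): no bracket -> illegal
(5,1): flips 1 -> legal
(5,2): flips 1 -> legal
(5,3): flips 1 -> legal
B mobility = 7
-- W to move --
(0,0): flips 1 -> legal
(0,1): no bracket -> illegal
(0,2): no bracket -> illegal
(1,0): flips 1 -> legal
(1,3): no bracket -> illegal
(1,4): no bracket -> illegal
(2,0): flips 1 -> legal
(2,1): no bracket -> illegal
(2,4): flips 2 -> legal
(2,5): no bracket -> illegal
(3,0): no bracket -> illegal
(3,5): no bracket -> illegal
(4,0): flips 1 -> legal
(4,1): no bracket -> illegal
(4,3): no bracket -> illegal
(4,4): flips 1 -> legal
(4,5): flips 2 -> legal
W mobility = 7

Answer: B=7 W=7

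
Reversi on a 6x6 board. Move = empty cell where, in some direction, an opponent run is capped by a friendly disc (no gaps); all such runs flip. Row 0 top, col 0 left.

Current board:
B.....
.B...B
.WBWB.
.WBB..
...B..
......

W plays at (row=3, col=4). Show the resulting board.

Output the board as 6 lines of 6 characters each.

Answer: B.....
.B...B
.WBWB.
.WWWW.
...B..
......

Derivation:
Place W at (3,4); scan 8 dirs for brackets.
Dir NW: first cell 'W' (not opp) -> no flip
Dir N: opp run (2,4), next='.' -> no flip
Dir NE: first cell '.' (not opp) -> no flip
Dir W: opp run (3,3) (3,2) capped by W -> flip
Dir E: first cell '.' (not opp) -> no flip
Dir SW: opp run (4,3), next='.' -> no flip
Dir S: first cell '.' (not opp) -> no flip
Dir SE: first cell '.' (not opp) -> no flip
All flips: (3,2) (3,3)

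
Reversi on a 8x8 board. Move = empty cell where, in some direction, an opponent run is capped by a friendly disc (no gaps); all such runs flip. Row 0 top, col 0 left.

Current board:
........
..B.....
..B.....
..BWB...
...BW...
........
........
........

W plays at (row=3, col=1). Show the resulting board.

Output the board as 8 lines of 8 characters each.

Answer: ........
..B.....
..B.....
.WWWB...
...BW...
........
........
........

Derivation:
Place W at (3,1); scan 8 dirs for brackets.
Dir NW: first cell '.' (not opp) -> no flip
Dir N: first cell '.' (not opp) -> no flip
Dir NE: opp run (2,2), next='.' -> no flip
Dir W: first cell '.' (not opp) -> no flip
Dir E: opp run (3,2) capped by W -> flip
Dir SW: first cell '.' (not opp) -> no flip
Dir S: first cell '.' (not opp) -> no flip
Dir SE: first cell '.' (not opp) -> no flip
All flips: (3,2)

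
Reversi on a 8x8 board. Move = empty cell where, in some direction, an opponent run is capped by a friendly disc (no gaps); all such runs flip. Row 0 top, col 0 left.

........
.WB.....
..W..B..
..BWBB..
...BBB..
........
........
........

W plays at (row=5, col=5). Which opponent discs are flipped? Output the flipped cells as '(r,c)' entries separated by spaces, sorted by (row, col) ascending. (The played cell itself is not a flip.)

Answer: (4,4)

Derivation:
Dir NW: opp run (4,4) capped by W -> flip
Dir N: opp run (4,5) (3,5) (2,5), next='.' -> no flip
Dir NE: first cell '.' (not opp) -> no flip
Dir W: first cell '.' (not opp) -> no flip
Dir E: first cell '.' (not opp) -> no flip
Dir SW: first cell '.' (not opp) -> no flip
Dir S: first cell '.' (not opp) -> no flip
Dir SE: first cell '.' (not opp) -> no flip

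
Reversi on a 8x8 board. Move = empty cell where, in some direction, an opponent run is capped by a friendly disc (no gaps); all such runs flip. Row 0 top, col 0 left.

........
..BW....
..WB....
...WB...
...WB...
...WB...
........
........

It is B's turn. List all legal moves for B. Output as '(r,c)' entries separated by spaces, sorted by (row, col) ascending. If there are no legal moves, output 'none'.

(0,2): no bracket -> illegal
(0,3): flips 1 -> legal
(0,4): no bracket -> illegal
(1,1): flips 2 -> legal
(1,4): flips 1 -> legal
(2,1): flips 1 -> legal
(2,4): no bracket -> illegal
(3,1): no bracket -> illegal
(3,2): flips 3 -> legal
(4,2): flips 1 -> legal
(5,2): flips 2 -> legal
(6,2): flips 1 -> legal
(6,3): flips 3 -> legal
(6,4): no bracket -> illegal

Answer: (0,3) (1,1) (1,4) (2,1) (3,2) (4,2) (5,2) (6,2) (6,3)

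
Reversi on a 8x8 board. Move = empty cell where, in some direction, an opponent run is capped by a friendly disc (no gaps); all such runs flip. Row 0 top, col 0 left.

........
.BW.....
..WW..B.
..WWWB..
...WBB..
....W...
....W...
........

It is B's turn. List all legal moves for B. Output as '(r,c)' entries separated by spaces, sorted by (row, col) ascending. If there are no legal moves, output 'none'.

(0,1): flips 3 -> legal
(0,2): no bracket -> illegal
(0,3): no bracket -> illegal
(1,3): flips 1 -> legal
(1,4): no bracket -> illegal
(2,1): no bracket -> illegal
(2,4): flips 1 -> legal
(2,5): no bracket -> illegal
(3,1): flips 3 -> legal
(4,1): no bracket -> illegal
(4,2): flips 1 -> legal
(5,2): no bracket -> illegal
(5,3): no bracket -> illegal
(5,5): no bracket -> illegal
(6,3): flips 1 -> legal
(6,5): no bracket -> illegal
(7,3): no bracket -> illegal
(7,4): flips 2 -> legal
(7,5): no bracket -> illegal

Answer: (0,1) (1,3) (2,4) (3,1) (4,2) (6,3) (7,4)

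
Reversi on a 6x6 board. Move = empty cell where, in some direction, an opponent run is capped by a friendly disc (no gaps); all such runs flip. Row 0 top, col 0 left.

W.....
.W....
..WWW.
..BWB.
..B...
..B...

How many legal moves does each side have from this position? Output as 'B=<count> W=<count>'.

Answer: B=3 W=6

Derivation:
-- B to move --
(0,1): no bracket -> illegal
(0,2): no bracket -> illegal
(1,0): no bracket -> illegal
(1,2): flips 2 -> legal
(1,3): no bracket -> illegal
(1,4): flips 2 -> legal
(1,5): flips 2 -> legal
(2,0): no bracket -> illegal
(2,1): no bracket -> illegal
(2,5): no bracket -> illegal
(3,1): no bracket -> illegal
(3,5): no bracket -> illegal
(4,3): no bracket -> illegal
(4,4): no bracket -> illegal
B mobility = 3
-- W to move --
(2,1): no bracket -> illegal
(2,5): no bracket -> illegal
(3,1): flips 1 -> legal
(3,5): flips 1 -> legal
(4,1): flips 1 -> legal
(4,3): no bracket -> illegal
(4,4): flips 1 -> legal
(4,5): flips 1 -> legal
(5,1): flips 1 -> legal
(5,3): no bracket -> illegal
W mobility = 6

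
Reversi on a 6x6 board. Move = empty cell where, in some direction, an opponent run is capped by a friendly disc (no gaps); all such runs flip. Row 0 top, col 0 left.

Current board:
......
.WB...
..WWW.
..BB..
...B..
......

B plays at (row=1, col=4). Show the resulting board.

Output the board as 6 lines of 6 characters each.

Answer: ......
.WB.B.
..WBW.
..BB..
...B..
......

Derivation:
Place B at (1,4); scan 8 dirs for brackets.
Dir NW: first cell '.' (not opp) -> no flip
Dir N: first cell '.' (not opp) -> no flip
Dir NE: first cell '.' (not opp) -> no flip
Dir W: first cell '.' (not opp) -> no flip
Dir E: first cell '.' (not opp) -> no flip
Dir SW: opp run (2,3) capped by B -> flip
Dir S: opp run (2,4), next='.' -> no flip
Dir SE: first cell '.' (not opp) -> no flip
All flips: (2,3)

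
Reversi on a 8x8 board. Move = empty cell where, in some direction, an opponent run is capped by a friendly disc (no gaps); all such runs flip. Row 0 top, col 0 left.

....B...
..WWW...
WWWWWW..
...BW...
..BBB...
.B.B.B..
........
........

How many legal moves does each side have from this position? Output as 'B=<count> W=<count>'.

Answer: B=6 W=6

Derivation:
-- B to move --
(0,1): no bracket -> illegal
(0,2): no bracket -> illegal
(0,3): flips 2 -> legal
(0,5): no bracket -> illegal
(1,0): no bracket -> illegal
(1,1): flips 1 -> legal
(1,5): flips 1 -> legal
(1,6): flips 2 -> legal
(2,6): no bracket -> illegal
(3,0): no bracket -> illegal
(3,1): flips 2 -> legal
(3,2): no bracket -> illegal
(3,5): flips 1 -> legal
(3,6): no bracket -> illegal
(4,5): no bracket -> illegal
B mobility = 6
-- W to move --
(0,3): no bracket -> illegal
(0,5): no bracket -> illegal
(1,5): no bracket -> illegal
(3,1): no bracket -> illegal
(3,2): flips 1 -> legal
(3,5): no bracket -> illegal
(4,0): no bracket -> illegal
(4,1): no bracket -> illegal
(4,5): no bracket -> illegal
(4,6): no bracket -> illegal
(5,0): no bracket -> illegal
(5,2): flips 1 -> legal
(5,4): flips 1 -> legal
(5,6): no bracket -> illegal
(6,0): flips 3 -> legal
(6,1): no bracket -> illegal
(6,2): no bracket -> illegal
(6,3): flips 3 -> legal
(6,4): no bracket -> illegal
(6,5): no bracket -> illegal
(6,6): flips 3 -> legal
W mobility = 6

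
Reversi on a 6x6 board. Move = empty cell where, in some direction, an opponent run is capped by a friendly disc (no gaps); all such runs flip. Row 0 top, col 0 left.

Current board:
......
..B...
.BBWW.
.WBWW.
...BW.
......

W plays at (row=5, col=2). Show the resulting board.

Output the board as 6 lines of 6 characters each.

Place W at (5,2); scan 8 dirs for brackets.
Dir NW: first cell '.' (not opp) -> no flip
Dir N: first cell '.' (not opp) -> no flip
Dir NE: opp run (4,3) capped by W -> flip
Dir W: first cell '.' (not opp) -> no flip
Dir E: first cell '.' (not opp) -> no flip
Dir SW: edge -> no flip
Dir S: edge -> no flip
Dir SE: edge -> no flip
All flips: (4,3)

Answer: ......
..B...
.BBWW.
.WBWW.
...WW.
..W...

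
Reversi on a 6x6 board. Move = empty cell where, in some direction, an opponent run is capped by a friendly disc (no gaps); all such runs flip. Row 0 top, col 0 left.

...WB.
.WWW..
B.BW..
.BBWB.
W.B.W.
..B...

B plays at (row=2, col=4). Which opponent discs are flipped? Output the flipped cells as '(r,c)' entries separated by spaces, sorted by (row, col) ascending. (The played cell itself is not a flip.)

Answer: (2,3) (3,3)

Derivation:
Dir NW: opp run (1,3), next='.' -> no flip
Dir N: first cell '.' (not opp) -> no flip
Dir NE: first cell '.' (not opp) -> no flip
Dir W: opp run (2,3) capped by B -> flip
Dir E: first cell '.' (not opp) -> no flip
Dir SW: opp run (3,3) capped by B -> flip
Dir S: first cell 'B' (not opp) -> no flip
Dir SE: first cell '.' (not opp) -> no flip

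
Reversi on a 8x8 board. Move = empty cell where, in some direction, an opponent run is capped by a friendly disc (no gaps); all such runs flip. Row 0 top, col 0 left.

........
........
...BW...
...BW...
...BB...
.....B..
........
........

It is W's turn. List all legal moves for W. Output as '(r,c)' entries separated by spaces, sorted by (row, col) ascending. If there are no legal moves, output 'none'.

Answer: (1,2) (2,2) (3,2) (4,2) (5,2) (5,4)

Derivation:
(1,2): flips 1 -> legal
(1,3): no bracket -> illegal
(1,4): no bracket -> illegal
(2,2): flips 1 -> legal
(3,2): flips 1 -> legal
(3,5): no bracket -> illegal
(4,2): flips 1 -> legal
(4,5): no bracket -> illegal
(4,6): no bracket -> illegal
(5,2): flips 1 -> legal
(5,3): no bracket -> illegal
(5,4): flips 1 -> legal
(5,6): no bracket -> illegal
(6,4): no bracket -> illegal
(6,5): no bracket -> illegal
(6,6): no bracket -> illegal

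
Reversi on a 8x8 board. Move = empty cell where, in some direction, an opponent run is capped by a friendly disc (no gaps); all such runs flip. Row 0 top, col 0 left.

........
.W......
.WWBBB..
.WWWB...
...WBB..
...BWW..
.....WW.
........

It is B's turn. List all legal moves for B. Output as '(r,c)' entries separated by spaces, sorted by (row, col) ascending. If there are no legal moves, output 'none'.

(0,0): flips 3 -> legal
(0,1): no bracket -> illegal
(0,2): no bracket -> illegal
(1,0): no bracket -> illegal
(1,2): no bracket -> illegal
(1,3): no bracket -> illegal
(2,0): flips 2 -> legal
(3,0): flips 3 -> legal
(4,0): no bracket -> illegal
(4,1): flips 1 -> legal
(4,2): flips 2 -> legal
(4,6): no bracket -> illegal
(5,2): flips 1 -> legal
(5,6): flips 2 -> legal
(5,7): no bracket -> illegal
(6,3): flips 1 -> legal
(6,4): flips 1 -> legal
(6,7): no bracket -> illegal
(7,4): no bracket -> illegal
(7,5): flips 2 -> legal
(7,6): no bracket -> illegal
(7,7): flips 2 -> legal

Answer: (0,0) (2,0) (3,0) (4,1) (4,2) (5,2) (5,6) (6,3) (6,4) (7,5) (7,7)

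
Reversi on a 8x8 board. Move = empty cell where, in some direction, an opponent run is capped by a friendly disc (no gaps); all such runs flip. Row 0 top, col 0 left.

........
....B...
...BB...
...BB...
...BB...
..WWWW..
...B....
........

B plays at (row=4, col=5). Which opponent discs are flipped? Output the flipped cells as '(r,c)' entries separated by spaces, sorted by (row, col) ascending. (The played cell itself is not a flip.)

Answer: (5,4)

Derivation:
Dir NW: first cell 'B' (not opp) -> no flip
Dir N: first cell '.' (not opp) -> no flip
Dir NE: first cell '.' (not opp) -> no flip
Dir W: first cell 'B' (not opp) -> no flip
Dir E: first cell '.' (not opp) -> no flip
Dir SW: opp run (5,4) capped by B -> flip
Dir S: opp run (5,5), next='.' -> no flip
Dir SE: first cell '.' (not opp) -> no flip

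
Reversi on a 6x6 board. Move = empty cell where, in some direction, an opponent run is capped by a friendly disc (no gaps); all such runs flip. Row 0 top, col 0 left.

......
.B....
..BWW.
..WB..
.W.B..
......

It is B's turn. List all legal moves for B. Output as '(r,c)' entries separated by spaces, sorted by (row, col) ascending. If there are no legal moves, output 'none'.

(1,2): no bracket -> illegal
(1,3): flips 1 -> legal
(1,4): no bracket -> illegal
(1,5): flips 1 -> legal
(2,1): flips 1 -> legal
(2,5): flips 2 -> legal
(3,0): no bracket -> illegal
(3,1): flips 1 -> legal
(3,4): no bracket -> illegal
(3,5): no bracket -> illegal
(4,0): no bracket -> illegal
(4,2): flips 1 -> legal
(5,0): no bracket -> illegal
(5,1): no bracket -> illegal
(5,2): no bracket -> illegal

Answer: (1,3) (1,5) (2,1) (2,5) (3,1) (4,2)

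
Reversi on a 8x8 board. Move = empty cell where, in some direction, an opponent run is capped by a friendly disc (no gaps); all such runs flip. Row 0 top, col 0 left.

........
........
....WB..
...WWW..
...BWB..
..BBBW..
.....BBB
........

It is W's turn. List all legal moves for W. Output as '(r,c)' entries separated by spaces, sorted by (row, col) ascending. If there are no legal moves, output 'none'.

(1,4): no bracket -> illegal
(1,5): flips 1 -> legal
(1,6): flips 1 -> legal
(2,6): flips 1 -> legal
(3,2): no bracket -> illegal
(3,6): no bracket -> illegal
(4,1): no bracket -> illegal
(4,2): flips 1 -> legal
(4,6): flips 1 -> legal
(5,1): flips 3 -> legal
(5,6): flips 1 -> legal
(5,7): no bracket -> illegal
(6,1): flips 2 -> legal
(6,2): flips 1 -> legal
(6,3): flips 2 -> legal
(6,4): flips 1 -> legal
(7,4): no bracket -> illegal
(7,5): flips 1 -> legal
(7,6): no bracket -> illegal
(7,7): flips 1 -> legal

Answer: (1,5) (1,6) (2,6) (4,2) (4,6) (5,1) (5,6) (6,1) (6,2) (6,3) (6,4) (7,5) (7,7)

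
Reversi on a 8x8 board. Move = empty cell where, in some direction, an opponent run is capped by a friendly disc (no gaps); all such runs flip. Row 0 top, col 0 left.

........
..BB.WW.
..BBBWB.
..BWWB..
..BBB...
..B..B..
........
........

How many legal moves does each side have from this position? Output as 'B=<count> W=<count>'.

-- B to move --
(0,4): flips 1 -> legal
(0,5): flips 2 -> legal
(0,6): flips 2 -> legal
(0,7): flips 3 -> legal
(1,4): no bracket -> illegal
(1,7): no bracket -> illegal
(2,7): no bracket -> illegal
(3,6): no bracket -> illegal
(4,5): flips 1 -> legal
B mobility = 5
-- W to move --
(0,1): flips 2 -> legal
(0,2): no bracket -> illegal
(0,3): flips 2 -> legal
(0,4): no bracket -> illegal
(1,1): flips 1 -> legal
(1,4): flips 1 -> legal
(1,7): no bracket -> illegal
(2,1): flips 3 -> legal
(2,7): flips 1 -> legal
(3,1): flips 1 -> legal
(3,6): flips 2 -> legal
(3,7): flips 1 -> legal
(4,1): no bracket -> illegal
(4,5): flips 1 -> legal
(4,6): no bracket -> illegal
(5,1): flips 1 -> legal
(5,3): flips 1 -> legal
(5,4): flips 1 -> legal
(5,6): no bracket -> illegal
(6,1): flips 2 -> legal
(6,2): no bracket -> illegal
(6,3): no bracket -> illegal
(6,4): no bracket -> illegal
(6,5): no bracket -> illegal
(6,6): flips 2 -> legal
W mobility = 15

Answer: B=5 W=15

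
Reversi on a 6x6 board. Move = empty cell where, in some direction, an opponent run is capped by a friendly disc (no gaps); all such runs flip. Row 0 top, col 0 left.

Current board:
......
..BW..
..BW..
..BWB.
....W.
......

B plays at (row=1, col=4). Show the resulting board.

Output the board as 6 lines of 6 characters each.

Place B at (1,4); scan 8 dirs for brackets.
Dir NW: first cell '.' (not opp) -> no flip
Dir N: first cell '.' (not opp) -> no flip
Dir NE: first cell '.' (not opp) -> no flip
Dir W: opp run (1,3) capped by B -> flip
Dir E: first cell '.' (not opp) -> no flip
Dir SW: opp run (2,3) capped by B -> flip
Dir S: first cell '.' (not opp) -> no flip
Dir SE: first cell '.' (not opp) -> no flip
All flips: (1,3) (2,3)

Answer: ......
..BBB.
..BB..
..BWB.
....W.
......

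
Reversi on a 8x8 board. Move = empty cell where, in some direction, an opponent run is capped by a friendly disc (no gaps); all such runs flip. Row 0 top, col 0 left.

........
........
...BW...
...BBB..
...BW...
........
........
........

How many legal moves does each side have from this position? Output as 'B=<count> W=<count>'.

-- B to move --
(1,3): flips 1 -> legal
(1,4): flips 1 -> legal
(1,5): flips 1 -> legal
(2,5): flips 1 -> legal
(4,5): flips 1 -> legal
(5,3): flips 1 -> legal
(5,4): flips 1 -> legal
(5,5): flips 1 -> legal
B mobility = 8
-- W to move --
(1,2): no bracket -> illegal
(1,3): no bracket -> illegal
(1,4): no bracket -> illegal
(2,2): flips 2 -> legal
(2,5): no bracket -> illegal
(2,6): flips 1 -> legal
(3,2): no bracket -> illegal
(3,6): no bracket -> illegal
(4,2): flips 2 -> legal
(4,5): no bracket -> illegal
(4,6): flips 1 -> legal
(5,2): no bracket -> illegal
(5,3): no bracket -> illegal
(5,4): no bracket -> illegal
W mobility = 4

Answer: B=8 W=4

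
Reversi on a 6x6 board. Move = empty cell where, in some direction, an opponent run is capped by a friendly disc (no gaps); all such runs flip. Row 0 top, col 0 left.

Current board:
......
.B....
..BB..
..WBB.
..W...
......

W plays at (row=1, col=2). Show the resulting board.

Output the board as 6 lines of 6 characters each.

Place W at (1,2); scan 8 dirs for brackets.
Dir NW: first cell '.' (not opp) -> no flip
Dir N: first cell '.' (not opp) -> no flip
Dir NE: first cell '.' (not opp) -> no flip
Dir W: opp run (1,1), next='.' -> no flip
Dir E: first cell '.' (not opp) -> no flip
Dir SW: first cell '.' (not opp) -> no flip
Dir S: opp run (2,2) capped by W -> flip
Dir SE: opp run (2,3) (3,4), next='.' -> no flip
All flips: (2,2)

Answer: ......
.BW...
..WB..
..WBB.
..W...
......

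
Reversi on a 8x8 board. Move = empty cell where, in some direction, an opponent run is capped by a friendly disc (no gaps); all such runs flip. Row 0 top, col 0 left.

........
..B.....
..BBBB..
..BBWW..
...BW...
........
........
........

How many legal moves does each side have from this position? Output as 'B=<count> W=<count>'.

Answer: B=5 W=9

Derivation:
-- B to move --
(2,6): no bracket -> illegal
(3,6): flips 2 -> legal
(4,5): flips 3 -> legal
(4,6): flips 1 -> legal
(5,3): no bracket -> illegal
(5,4): flips 2 -> legal
(5,5): flips 1 -> legal
B mobility = 5
-- W to move --
(0,1): flips 2 -> legal
(0,2): no bracket -> illegal
(0,3): no bracket -> illegal
(1,1): flips 2 -> legal
(1,3): flips 1 -> legal
(1,4): flips 1 -> legal
(1,5): flips 1 -> legal
(1,6): flips 1 -> legal
(2,1): no bracket -> illegal
(2,6): no bracket -> illegal
(3,1): flips 2 -> legal
(3,6): no bracket -> illegal
(4,1): no bracket -> illegal
(4,2): flips 1 -> legal
(5,2): flips 1 -> legal
(5,3): no bracket -> illegal
(5,4): no bracket -> illegal
W mobility = 9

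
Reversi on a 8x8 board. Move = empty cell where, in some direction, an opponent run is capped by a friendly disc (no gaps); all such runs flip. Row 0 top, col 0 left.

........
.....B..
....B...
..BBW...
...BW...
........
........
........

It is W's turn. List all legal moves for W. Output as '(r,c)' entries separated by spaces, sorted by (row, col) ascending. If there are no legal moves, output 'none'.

Answer: (1,4) (2,2) (3,1) (4,2) (5,2)

Derivation:
(0,4): no bracket -> illegal
(0,5): no bracket -> illegal
(0,6): no bracket -> illegal
(1,3): no bracket -> illegal
(1,4): flips 1 -> legal
(1,6): no bracket -> illegal
(2,1): no bracket -> illegal
(2,2): flips 1 -> legal
(2,3): no bracket -> illegal
(2,5): no bracket -> illegal
(2,6): no bracket -> illegal
(3,1): flips 2 -> legal
(3,5): no bracket -> illegal
(4,1): no bracket -> illegal
(4,2): flips 1 -> legal
(5,2): flips 1 -> legal
(5,3): no bracket -> illegal
(5,4): no bracket -> illegal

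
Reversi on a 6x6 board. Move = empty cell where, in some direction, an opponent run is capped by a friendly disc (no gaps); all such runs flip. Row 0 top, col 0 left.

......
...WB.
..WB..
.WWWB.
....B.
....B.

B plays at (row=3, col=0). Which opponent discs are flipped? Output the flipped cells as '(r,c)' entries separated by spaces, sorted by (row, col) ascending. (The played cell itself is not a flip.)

Answer: (3,1) (3,2) (3,3)

Derivation:
Dir NW: edge -> no flip
Dir N: first cell '.' (not opp) -> no flip
Dir NE: first cell '.' (not opp) -> no flip
Dir W: edge -> no flip
Dir E: opp run (3,1) (3,2) (3,3) capped by B -> flip
Dir SW: edge -> no flip
Dir S: first cell '.' (not opp) -> no flip
Dir SE: first cell '.' (not opp) -> no flip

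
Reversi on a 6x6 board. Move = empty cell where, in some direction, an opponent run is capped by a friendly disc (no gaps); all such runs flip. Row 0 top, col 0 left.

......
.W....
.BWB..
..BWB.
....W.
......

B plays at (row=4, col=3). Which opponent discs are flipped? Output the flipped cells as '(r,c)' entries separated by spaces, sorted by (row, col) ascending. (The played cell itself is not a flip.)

Dir NW: first cell 'B' (not opp) -> no flip
Dir N: opp run (3,3) capped by B -> flip
Dir NE: first cell 'B' (not opp) -> no flip
Dir W: first cell '.' (not opp) -> no flip
Dir E: opp run (4,4), next='.' -> no flip
Dir SW: first cell '.' (not opp) -> no flip
Dir S: first cell '.' (not opp) -> no flip
Dir SE: first cell '.' (not opp) -> no flip

Answer: (3,3)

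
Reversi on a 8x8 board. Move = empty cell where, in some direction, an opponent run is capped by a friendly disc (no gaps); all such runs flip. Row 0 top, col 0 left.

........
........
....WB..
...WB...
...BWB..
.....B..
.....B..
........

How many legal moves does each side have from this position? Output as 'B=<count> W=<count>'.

-- B to move --
(1,3): no bracket -> illegal
(1,4): flips 1 -> legal
(1,5): no bracket -> illegal
(2,2): flips 2 -> legal
(2,3): flips 2 -> legal
(3,2): flips 1 -> legal
(3,5): no bracket -> illegal
(4,2): no bracket -> illegal
(5,3): no bracket -> illegal
(5,4): flips 1 -> legal
B mobility = 5
-- W to move --
(1,4): no bracket -> illegal
(1,5): no bracket -> illegal
(1,6): no bracket -> illegal
(2,3): no bracket -> illegal
(2,6): flips 1 -> legal
(3,2): no bracket -> illegal
(3,5): flips 1 -> legal
(3,6): no bracket -> illegal
(4,2): flips 1 -> legal
(4,6): flips 1 -> legal
(5,2): no bracket -> illegal
(5,3): flips 1 -> legal
(5,4): no bracket -> illegal
(5,6): no bracket -> illegal
(6,4): no bracket -> illegal
(6,6): flips 1 -> legal
(7,4): no bracket -> illegal
(7,5): no bracket -> illegal
(7,6): no bracket -> illegal
W mobility = 6

Answer: B=5 W=6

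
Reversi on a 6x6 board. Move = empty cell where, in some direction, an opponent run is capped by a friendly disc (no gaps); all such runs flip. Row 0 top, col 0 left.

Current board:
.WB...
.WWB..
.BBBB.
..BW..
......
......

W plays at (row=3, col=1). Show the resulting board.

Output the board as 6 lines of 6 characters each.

Answer: .WB...
.WWB..
.WBBB.
.WWW..
......
......

Derivation:
Place W at (3,1); scan 8 dirs for brackets.
Dir NW: first cell '.' (not opp) -> no flip
Dir N: opp run (2,1) capped by W -> flip
Dir NE: opp run (2,2) (1,3), next='.' -> no flip
Dir W: first cell '.' (not opp) -> no flip
Dir E: opp run (3,2) capped by W -> flip
Dir SW: first cell '.' (not opp) -> no flip
Dir S: first cell '.' (not opp) -> no flip
Dir SE: first cell '.' (not opp) -> no flip
All flips: (2,1) (3,2)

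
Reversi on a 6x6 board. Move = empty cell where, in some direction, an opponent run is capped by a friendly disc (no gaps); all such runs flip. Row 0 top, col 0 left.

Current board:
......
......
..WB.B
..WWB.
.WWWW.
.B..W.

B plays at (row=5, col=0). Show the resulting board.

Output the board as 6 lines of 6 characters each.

Answer: ......
......
..WB.B
..BWB.
.BWWW.
BB..W.

Derivation:
Place B at (5,0); scan 8 dirs for brackets.
Dir NW: edge -> no flip
Dir N: first cell '.' (not opp) -> no flip
Dir NE: opp run (4,1) (3,2) capped by B -> flip
Dir W: edge -> no flip
Dir E: first cell 'B' (not opp) -> no flip
Dir SW: edge -> no flip
Dir S: edge -> no flip
Dir SE: edge -> no flip
All flips: (3,2) (4,1)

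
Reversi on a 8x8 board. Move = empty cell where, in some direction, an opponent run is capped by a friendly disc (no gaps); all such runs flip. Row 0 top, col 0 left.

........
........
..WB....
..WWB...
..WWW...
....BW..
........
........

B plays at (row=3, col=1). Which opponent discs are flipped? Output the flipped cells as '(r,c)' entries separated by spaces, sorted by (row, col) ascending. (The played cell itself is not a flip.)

Answer: (3,2) (3,3)

Derivation:
Dir NW: first cell '.' (not opp) -> no flip
Dir N: first cell '.' (not opp) -> no flip
Dir NE: opp run (2,2), next='.' -> no flip
Dir W: first cell '.' (not opp) -> no flip
Dir E: opp run (3,2) (3,3) capped by B -> flip
Dir SW: first cell '.' (not opp) -> no flip
Dir S: first cell '.' (not opp) -> no flip
Dir SE: opp run (4,2), next='.' -> no flip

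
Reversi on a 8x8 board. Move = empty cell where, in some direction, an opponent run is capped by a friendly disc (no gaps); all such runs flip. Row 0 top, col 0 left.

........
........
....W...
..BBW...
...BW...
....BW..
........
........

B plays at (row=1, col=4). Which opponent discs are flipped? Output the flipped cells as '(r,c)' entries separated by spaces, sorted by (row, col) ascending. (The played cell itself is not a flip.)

Answer: (2,4) (3,4) (4,4)

Derivation:
Dir NW: first cell '.' (not opp) -> no flip
Dir N: first cell '.' (not opp) -> no flip
Dir NE: first cell '.' (not opp) -> no flip
Dir W: first cell '.' (not opp) -> no flip
Dir E: first cell '.' (not opp) -> no flip
Dir SW: first cell '.' (not opp) -> no flip
Dir S: opp run (2,4) (3,4) (4,4) capped by B -> flip
Dir SE: first cell '.' (not opp) -> no flip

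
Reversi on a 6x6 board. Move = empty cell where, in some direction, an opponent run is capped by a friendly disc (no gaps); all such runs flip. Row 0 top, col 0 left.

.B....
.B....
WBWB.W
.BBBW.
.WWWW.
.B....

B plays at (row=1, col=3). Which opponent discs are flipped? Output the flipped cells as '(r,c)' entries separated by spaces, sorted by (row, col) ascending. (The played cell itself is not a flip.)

Dir NW: first cell '.' (not opp) -> no flip
Dir N: first cell '.' (not opp) -> no flip
Dir NE: first cell '.' (not opp) -> no flip
Dir W: first cell '.' (not opp) -> no flip
Dir E: first cell '.' (not opp) -> no flip
Dir SW: opp run (2,2) capped by B -> flip
Dir S: first cell 'B' (not opp) -> no flip
Dir SE: first cell '.' (not opp) -> no flip

Answer: (2,2)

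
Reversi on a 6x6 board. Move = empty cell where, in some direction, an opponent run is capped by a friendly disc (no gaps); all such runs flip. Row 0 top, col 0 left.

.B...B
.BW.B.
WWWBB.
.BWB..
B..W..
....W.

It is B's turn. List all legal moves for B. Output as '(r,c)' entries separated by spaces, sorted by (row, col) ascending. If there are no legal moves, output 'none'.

(0,2): no bracket -> illegal
(0,3): no bracket -> illegal
(1,0): no bracket -> illegal
(1,3): flips 2 -> legal
(3,0): no bracket -> illegal
(3,4): no bracket -> illegal
(4,1): flips 1 -> legal
(4,2): no bracket -> illegal
(4,4): no bracket -> illegal
(4,5): no bracket -> illegal
(5,2): no bracket -> illegal
(5,3): flips 1 -> legal
(5,5): no bracket -> illegal

Answer: (1,3) (4,1) (5,3)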